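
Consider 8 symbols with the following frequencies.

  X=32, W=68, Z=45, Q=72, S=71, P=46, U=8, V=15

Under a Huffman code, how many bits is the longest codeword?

5

Merge the two lowest-weight nodes at each step:
U(8) + V(15) → 23
23 + X(32) → 55
Z(45) + P(46) → 91
55 + W(68) → 123
S(71) + Q(72) → 143
91 + 123 → 214
143 + 214 → 357
The first pair merged (U, V) ends up deepest, at depth 5.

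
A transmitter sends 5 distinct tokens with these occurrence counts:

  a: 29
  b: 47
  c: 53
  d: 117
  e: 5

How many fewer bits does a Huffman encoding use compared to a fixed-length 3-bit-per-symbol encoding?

253

Fixed-length: 3 bits × 251 symbols = 753 bits.
Huffman merges:
merge e(5) and a(29): 34
merge 34 and b(47): 81
merge c(53) and 81: 134
merge d(117) and 134: 251
Huffman total = 34 + 81 + 134 + 251 = 500 bits.
Saving = 753 − 500 = 253 bits.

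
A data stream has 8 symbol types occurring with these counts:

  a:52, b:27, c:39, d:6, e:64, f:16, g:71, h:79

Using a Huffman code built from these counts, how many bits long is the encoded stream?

Greedily combine the two least-frequent nodes:
merge d(6) and f(16): 22
merge 22 and b(27): 49
merge c(39) and 49: 88
merge a(52) and e(64): 116
merge g(71) and h(79): 150
merge 88 and 116: 204
merge 150 and 204: 354
The encoded length is the sum of every internal node's weight: 22 + 49 + 88 + 116 + 150 + 204 + 354 = 983 bits.

983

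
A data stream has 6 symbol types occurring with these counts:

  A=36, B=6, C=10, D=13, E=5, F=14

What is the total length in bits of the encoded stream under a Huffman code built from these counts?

191

Greedily combine the two least-frequent nodes:
combine E(5), B(6) → 11
combine C(10), 11 → 21
combine D(13), F(14) → 27
combine 21, 27 → 48
combine A(36), 48 → 84
Total encoded bits = sum of merged weights = 11 + 21 + 27 + 48 + 84 = 191.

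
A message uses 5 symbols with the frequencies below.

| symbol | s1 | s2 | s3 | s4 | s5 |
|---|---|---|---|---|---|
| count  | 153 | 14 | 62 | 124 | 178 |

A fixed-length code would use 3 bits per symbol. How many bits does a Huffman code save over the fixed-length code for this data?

455

Fixed-length: 3 bits × 531 symbols = 1593 bits.
Huffman merges:
merge s2(14) and s3(62): 76
merge 76 and s4(124): 200
merge s1(153) and s5(178): 331
merge 200 and 331: 531
Huffman total = 76 + 200 + 331 + 531 = 1138 bits.
Saving = 1593 − 1138 = 455 bits.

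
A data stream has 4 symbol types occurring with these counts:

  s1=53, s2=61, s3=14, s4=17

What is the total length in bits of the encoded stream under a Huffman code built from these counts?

260

Greedily combine the two least-frequent nodes:
combine s3(14), s4(17) → 31
combine 31, s1(53) → 84
combine s2(61), 84 → 145
Total encoded bits = sum of merged weights = 31 + 84 + 145 = 260.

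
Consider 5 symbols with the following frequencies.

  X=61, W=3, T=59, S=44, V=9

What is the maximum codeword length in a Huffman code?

Merge the two lowest-weight nodes at each step:
combine W(3), V(9) → 12
combine 12, S(44) → 56
combine 56, T(59) → 115
combine X(61), 115 → 176
The rarest symbols sit at the bottom; the longest codeword is 4 bits.

4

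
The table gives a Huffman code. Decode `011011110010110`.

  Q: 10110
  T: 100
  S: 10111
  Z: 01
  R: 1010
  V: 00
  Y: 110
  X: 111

Read left to right; each codeword is recognised as soon as it completes (prefix code):
  01→Z | 10111→S | 100→T | 10110→Q
Decoded message: ZSTQ

ZSTQ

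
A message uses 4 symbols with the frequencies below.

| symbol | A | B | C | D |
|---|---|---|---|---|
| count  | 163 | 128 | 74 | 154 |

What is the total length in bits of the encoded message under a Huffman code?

1038

Build the Huffman tree bottom-up:
combine C(74), B(128) → 202
combine D(154), A(163) → 317
combine 202, 317 → 519
The encoded length is the sum of every internal node's weight: 202 + 317 + 519 = 1038 bits.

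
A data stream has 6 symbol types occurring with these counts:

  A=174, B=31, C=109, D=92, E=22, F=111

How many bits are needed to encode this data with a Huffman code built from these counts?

1276

Greedily combine the two least-frequent nodes:
E(22) + B(31) → 53
53 + D(92) → 145
C(109) + F(111) → 220
145 + A(174) → 319
220 + 319 → 539
Each symbol's bit-cost is frequency × depth; summing gives 1276 bits (equivalently 53 + 145 + 220 + 319 + 539).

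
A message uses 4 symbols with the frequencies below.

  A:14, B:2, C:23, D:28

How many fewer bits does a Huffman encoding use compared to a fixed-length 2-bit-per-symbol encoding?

12

Fixed-length: 2 bits × 67 symbols = 134 bits.
Huffman merges:
B(2) + A(14) → 16
16 + C(23) → 39
D(28) + 39 → 67
Huffman total = 16 + 39 + 67 = 122 bits.
Saving = 134 − 122 = 12 bits.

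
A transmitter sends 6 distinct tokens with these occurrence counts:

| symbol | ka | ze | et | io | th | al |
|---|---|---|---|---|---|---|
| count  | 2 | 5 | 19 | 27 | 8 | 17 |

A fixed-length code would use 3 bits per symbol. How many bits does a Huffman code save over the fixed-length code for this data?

Fixed-length: 3 bits × 78 symbols = 234 bits.
Huffman merges:
ka(2) + ze(5) → 7
7 + th(8) → 15
15 + al(17) → 32
et(19) + io(27) → 46
32 + 46 → 78
Huffman total = 7 + 15 + 32 + 46 + 78 = 178 bits.
Saving = 234 − 178 = 56 bits.

56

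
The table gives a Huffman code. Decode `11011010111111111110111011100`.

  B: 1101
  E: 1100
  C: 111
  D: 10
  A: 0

Read left to right; each codeword is recognised as soon as it completes (prefix code):
  1101→B | 10→D | 10→D | 111→C | 111→C | 111→C | 1101→B | 1101→B | 1100→E
Decoded message: BDDCCCBBE

BDDCCCBBE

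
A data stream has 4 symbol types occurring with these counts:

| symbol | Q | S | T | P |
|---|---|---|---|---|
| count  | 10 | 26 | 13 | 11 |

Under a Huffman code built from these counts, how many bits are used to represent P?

Huffman merges, smallest pair first:
merge Q(10) and P(11): 21
merge T(13) and 21: 34
merge S(26) and 34: 60
The subtree containing P is merged 3 times, so code length = 3.

3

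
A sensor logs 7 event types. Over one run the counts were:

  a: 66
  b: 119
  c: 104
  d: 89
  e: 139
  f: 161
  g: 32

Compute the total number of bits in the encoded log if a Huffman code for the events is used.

1928

Greedily combine the two least-frequent nodes:
g(32) + a(66) → 98
d(89) + 98 → 187
c(104) + b(119) → 223
e(139) + f(161) → 300
187 + 223 → 410
300 + 410 → 710
Each symbol's bit-cost is frequency × depth; summing gives 1928 bits (equivalently 98 + 187 + 223 + 300 + 410 + 710).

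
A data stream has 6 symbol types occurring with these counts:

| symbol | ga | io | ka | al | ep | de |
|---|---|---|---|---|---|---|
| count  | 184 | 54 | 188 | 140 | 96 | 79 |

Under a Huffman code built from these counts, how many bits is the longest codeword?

4

Merge the two lowest-weight nodes at each step:
combine io(54), de(79) → 133
combine ep(96), 133 → 229
combine al(140), ga(184) → 324
combine ka(188), 229 → 417
combine 324, 417 → 741
Maximum depth reached is 4.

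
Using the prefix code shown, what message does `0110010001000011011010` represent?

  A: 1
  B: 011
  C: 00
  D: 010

BCACDCBBD

Read left to right; each codeword is recognised as soon as it completes (prefix code):
  011→B | 00→C | 1→A | 00→C | 010→D | 00→C | 011→B | 011→B | 010→D
Decoded message: BCACDCBBD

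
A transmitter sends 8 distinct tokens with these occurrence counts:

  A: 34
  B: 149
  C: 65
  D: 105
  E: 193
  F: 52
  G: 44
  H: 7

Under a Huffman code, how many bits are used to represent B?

2

Huffman merges, smallest pair first:
H(7) + A(34) → 41
41 + G(44) → 85
F(52) + C(65) → 117
85 + D(105) → 190
117 + B(149) → 266
190 + E(193) → 383
266 + 383 → 649
The subtree containing B is merged 2 times, so code length = 2.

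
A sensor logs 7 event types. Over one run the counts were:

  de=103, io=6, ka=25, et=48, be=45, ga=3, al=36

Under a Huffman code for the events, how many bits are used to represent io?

Huffman merges, smallest pair first:
merge ga(3) and io(6): 9
merge 9 and ka(25): 34
merge 34 and al(36): 70
merge be(45) and et(48): 93
merge 70 and 93: 163
merge de(103) and 163: 266
io's leaf is at depth 5, giving a 5-bit codeword.

5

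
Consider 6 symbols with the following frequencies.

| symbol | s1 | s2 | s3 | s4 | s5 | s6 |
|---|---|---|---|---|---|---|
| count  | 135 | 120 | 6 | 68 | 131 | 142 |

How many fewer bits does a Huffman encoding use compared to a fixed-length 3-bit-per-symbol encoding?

Fixed-length: 3 bits × 602 symbols = 1806 bits.
Huffman merges:
combine s3(6), s4(68) → 74
combine 74, s2(120) → 194
combine s5(131), s1(135) → 266
combine s6(142), 194 → 336
combine 266, 336 → 602
Huffman total = 74 + 194 + 266 + 336 + 602 = 1472 bits.
Saving = 1806 − 1472 = 334 bits.

334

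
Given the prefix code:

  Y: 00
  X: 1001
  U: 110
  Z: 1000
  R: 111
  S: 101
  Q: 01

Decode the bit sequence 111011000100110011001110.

RQZXXXU

Read left to right; each codeword is recognised as soon as it completes (prefix code):
  111→R | 01→Q | 1000→Z | 1001→X | 1001→X | 1001→X | 110→U
Decoded message: RQZXXXU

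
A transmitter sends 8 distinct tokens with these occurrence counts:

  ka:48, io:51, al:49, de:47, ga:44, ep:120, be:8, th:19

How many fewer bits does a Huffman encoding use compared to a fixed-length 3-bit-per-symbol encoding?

Fixed-length: 3 bits × 386 symbols = 1158 bits.
Huffman merges:
combine be(8), th(19) → 27
combine 27, ga(44) → 71
combine de(47), ka(48) → 95
combine al(49), io(51) → 100
combine 71, 95 → 166
combine 100, ep(120) → 220
combine 166, 220 → 386
Huffman total = 27 + 71 + 95 + 100 + 166 + 220 + 386 = 1065 bits.
Saving = 1158 − 1065 = 93 bits.

93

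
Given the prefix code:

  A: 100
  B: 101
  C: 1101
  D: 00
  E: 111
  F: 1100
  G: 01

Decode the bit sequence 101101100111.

Read left to right; each codeword is recognised as soon as it completes (prefix code):
  101→B | 101→B | 100→A | 111→E
Decoded message: BBAE

BBAE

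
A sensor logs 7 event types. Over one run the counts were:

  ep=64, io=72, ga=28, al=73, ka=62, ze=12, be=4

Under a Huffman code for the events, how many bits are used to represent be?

Build the tree from the bottom:
merge be(4) and ze(12): 16
merge 16 and ga(28): 44
merge 44 and ka(62): 106
merge ep(64) and io(72): 136
merge al(73) and 106: 179
merge 136 and 179: 315
The subtree containing be is merged 5 times, so code length = 5.

5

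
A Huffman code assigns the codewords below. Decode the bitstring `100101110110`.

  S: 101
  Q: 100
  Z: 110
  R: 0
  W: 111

Read left to right; each codeword is recognised as soon as it completes (prefix code):
  100→Q | 101→S | 110→Z | 110→Z
Decoded message: QSZZ

QSZZ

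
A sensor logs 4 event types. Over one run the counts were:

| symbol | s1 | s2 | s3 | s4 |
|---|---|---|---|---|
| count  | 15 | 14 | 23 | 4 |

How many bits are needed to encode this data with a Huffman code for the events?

Merge the two smallest weights repeatedly:
merge s4(4) and s2(14): 18
merge s1(15) and 18: 33
merge s3(23) and 33: 56
Each symbol's bit-cost is frequency × depth; summing gives 107 bits (equivalently 18 + 33 + 56).

107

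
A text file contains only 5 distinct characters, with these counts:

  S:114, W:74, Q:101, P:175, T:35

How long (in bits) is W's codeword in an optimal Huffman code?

Repeatedly merge the two smallest:
T(35) + W(74) → 109
Q(101) + 109 → 210
S(114) + P(175) → 289
210 + 289 → 499
W's leaf is at depth 3, giving a 3-bit codeword.

3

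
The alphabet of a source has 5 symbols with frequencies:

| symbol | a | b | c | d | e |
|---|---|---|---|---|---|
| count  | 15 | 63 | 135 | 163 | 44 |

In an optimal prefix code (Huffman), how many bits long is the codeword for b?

Huffman merges, smallest pair first:
combine a(15), e(44) → 59
combine 59, b(63) → 122
combine 122, c(135) → 257
combine d(163), 257 → 420
b sits 3 levels below the root, so its codeword is 3 bits.

3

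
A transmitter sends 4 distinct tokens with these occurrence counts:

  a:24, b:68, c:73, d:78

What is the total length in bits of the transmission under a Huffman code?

486

Merge the two smallest weights repeatedly:
a(24) + b(68) → 92
c(73) + d(78) → 151
92 + 151 → 243
Total encoded bits = sum of merged weights = 92 + 151 + 243 = 486.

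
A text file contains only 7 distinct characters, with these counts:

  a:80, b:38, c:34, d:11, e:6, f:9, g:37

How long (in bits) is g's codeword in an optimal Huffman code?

Repeatedly merge the two smallest:
merge e(6) and f(9): 15
merge d(11) and 15: 26
merge 26 and c(34): 60
merge g(37) and b(38): 75
merge 60 and 75: 135
merge a(80) and 135: 215
The subtree containing g is merged 3 times, so code length = 3.

3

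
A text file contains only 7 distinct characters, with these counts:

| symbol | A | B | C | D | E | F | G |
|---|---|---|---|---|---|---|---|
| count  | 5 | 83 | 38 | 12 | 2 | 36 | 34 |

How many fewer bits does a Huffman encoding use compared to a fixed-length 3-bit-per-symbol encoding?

140

Fixed-length: 3 bits × 210 symbols = 630 bits.
Huffman merges:
E(2) + A(5) → 7
7 + D(12) → 19
19 + G(34) → 53
F(36) + C(38) → 74
53 + 74 → 127
B(83) + 127 → 210
Huffman total = 7 + 19 + 53 + 74 + 127 + 210 = 490 bits.
Saving = 630 − 490 = 140 bits.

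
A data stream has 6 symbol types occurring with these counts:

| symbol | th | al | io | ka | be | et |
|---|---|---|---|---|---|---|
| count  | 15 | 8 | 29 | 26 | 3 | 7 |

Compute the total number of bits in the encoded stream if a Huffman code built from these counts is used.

Greedily combine the two least-frequent nodes:
be(3) + et(7) → 10
al(8) + 10 → 18
th(15) + 18 → 33
ka(26) + io(29) → 55
33 + 55 → 88
The encoded length is the sum of every internal node's weight: 10 + 18 + 33 + 55 + 88 = 204 bits.

204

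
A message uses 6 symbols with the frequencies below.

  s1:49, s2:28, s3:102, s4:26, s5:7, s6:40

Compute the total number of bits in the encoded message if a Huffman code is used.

Greedily combine the two least-frequent nodes:
s5(7) + s4(26) → 33
s2(28) + 33 → 61
s6(40) + s1(49) → 89
61 + 89 → 150
s3(102) + 150 → 252
Each symbol's bit-cost is frequency × depth; summing gives 585 bits (equivalently 33 + 61 + 89 + 150 + 252).

585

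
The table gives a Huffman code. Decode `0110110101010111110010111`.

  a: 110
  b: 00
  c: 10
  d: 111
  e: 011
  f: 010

eefccdafd

Read left to right; each codeword is recognised as soon as it completes (prefix code):
  011→e | 011→e | 010→f | 10→c | 10→c | 111→d | 110→a | 010→f | 111→d
Decoded message: eefccdafd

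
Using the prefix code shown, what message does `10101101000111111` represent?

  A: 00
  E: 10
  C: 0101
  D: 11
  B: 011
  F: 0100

EEDFBDD

Read left to right; each codeword is recognised as soon as it completes (prefix code):
  10→E | 10→E | 11→D | 0100→F | 011→B | 11→D | 11→D
Decoded message: EEDFBDD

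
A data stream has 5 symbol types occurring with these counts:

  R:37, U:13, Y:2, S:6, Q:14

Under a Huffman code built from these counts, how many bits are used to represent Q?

Repeatedly merge the two smallest:
Y(2) + S(6) → 8
8 + U(13) → 21
Q(14) + 21 → 35
35 + R(37) → 72
The subtree containing Q is merged 2 times, so code length = 2.

2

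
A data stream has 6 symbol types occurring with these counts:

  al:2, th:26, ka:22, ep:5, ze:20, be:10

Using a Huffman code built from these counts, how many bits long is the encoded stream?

Merge the two smallest weights repeatedly:
merge al(2) and ep(5): 7
merge 7 and be(10): 17
merge 17 and ze(20): 37
merge ka(22) and th(26): 48
merge 37 and 48: 85
Each symbol's bit-cost is frequency × depth; summing gives 194 bits (equivalently 7 + 17 + 37 + 48 + 85).

194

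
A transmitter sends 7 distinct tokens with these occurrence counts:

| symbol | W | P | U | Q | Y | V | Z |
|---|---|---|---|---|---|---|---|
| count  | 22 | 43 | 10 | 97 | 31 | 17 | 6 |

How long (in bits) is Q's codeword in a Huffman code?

Repeatedly merge the two smallest:
combine Z(6), U(10) → 16
combine 16, V(17) → 33
combine W(22), Y(31) → 53
combine 33, P(43) → 76
combine 53, 76 → 129
combine Q(97), 129 → 226
Q is a child of the root — depth 1, so its codeword is a single bit.

1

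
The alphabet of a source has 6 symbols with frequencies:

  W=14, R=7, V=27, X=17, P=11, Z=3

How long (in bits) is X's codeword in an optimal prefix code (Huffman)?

Huffman merges, smallest pair first:
Z(3) + R(7) → 10
10 + P(11) → 21
W(14) + X(17) → 31
21 + V(27) → 48
31 + 48 → 79
The subtree containing X is merged 2 times, so code length = 2.

2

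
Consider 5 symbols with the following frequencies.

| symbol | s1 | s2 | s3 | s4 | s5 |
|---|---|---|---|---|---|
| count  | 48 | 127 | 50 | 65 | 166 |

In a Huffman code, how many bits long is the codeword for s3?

4

Build the tree from the bottom:
merge s1(48) and s3(50): 98
merge s4(65) and 98: 163
merge s2(127) and 163: 290
merge s5(166) and 290: 456
s3's leaf is at depth 4, giving a 4-bit codeword.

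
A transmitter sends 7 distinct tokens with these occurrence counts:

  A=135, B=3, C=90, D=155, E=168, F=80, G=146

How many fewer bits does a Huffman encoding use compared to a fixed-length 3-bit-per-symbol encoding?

Fixed-length: 3 bits × 777 symbols = 2331 bits.
Huffman merges:
merge B(3) and F(80): 83
merge 83 and C(90): 173
merge A(135) and G(146): 281
merge D(155) and E(168): 323
merge 173 and 281: 454
merge 323 and 454: 777
Huffman total = 83 + 173 + 281 + 323 + 454 + 777 = 2091 bits.
Saving = 2331 − 2091 = 240 bits.

240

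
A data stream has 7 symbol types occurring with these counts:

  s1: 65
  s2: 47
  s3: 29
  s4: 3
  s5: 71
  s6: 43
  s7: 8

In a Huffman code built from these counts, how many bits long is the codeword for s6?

Huffman merges, smallest pair first:
combine s4(3), s7(8) → 11
combine 11, s3(29) → 40
combine 40, s6(43) → 83
combine s2(47), s1(65) → 112
combine s5(71), 83 → 154
combine 112, 154 → 266
s6 sits 3 levels below the root, so its codeword is 3 bits.

3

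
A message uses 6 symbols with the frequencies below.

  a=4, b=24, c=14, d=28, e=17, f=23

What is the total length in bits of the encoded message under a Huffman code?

Greedily combine the two least-frequent nodes:
merge a(4) and c(14): 18
merge e(17) and 18: 35
merge f(23) and b(24): 47
merge d(28) and 35: 63
merge 47 and 63: 110
Each symbol's bit-cost is frequency × depth; summing gives 273 bits (equivalently 18 + 35 + 47 + 63 + 110).

273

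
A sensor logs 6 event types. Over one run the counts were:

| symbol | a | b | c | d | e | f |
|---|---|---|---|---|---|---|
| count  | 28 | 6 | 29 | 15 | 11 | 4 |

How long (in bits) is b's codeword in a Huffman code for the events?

4

Repeatedly merge the two smallest:
f(4) + b(6) → 10
10 + e(11) → 21
d(15) + 21 → 36
a(28) + c(29) → 57
36 + 57 → 93
The subtree containing b is merged 4 times, so code length = 4.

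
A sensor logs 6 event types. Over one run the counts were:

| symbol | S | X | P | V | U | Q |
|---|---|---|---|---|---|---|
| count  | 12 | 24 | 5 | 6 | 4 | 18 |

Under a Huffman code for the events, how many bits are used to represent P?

4

Huffman merges, smallest pair first:
combine U(4), P(5) → 9
combine V(6), 9 → 15
combine S(12), 15 → 27
combine Q(18), X(24) → 42
combine 27, 42 → 69
P sits 4 levels below the root, so its codeword is 4 bits.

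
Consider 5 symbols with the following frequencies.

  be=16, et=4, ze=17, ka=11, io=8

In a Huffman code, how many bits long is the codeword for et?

Huffman merges, smallest pair first:
merge et(4) and io(8): 12
merge ka(11) and 12: 23
merge be(16) and ze(17): 33
merge 23 and 33: 56
et sits 3 levels below the root, so its codeword is 3 bits.

3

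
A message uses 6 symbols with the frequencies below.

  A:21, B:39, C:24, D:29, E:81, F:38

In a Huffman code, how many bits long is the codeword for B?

Repeatedly merge the two smallest:
A(21) + C(24) → 45
D(29) + F(38) → 67
B(39) + 45 → 84
67 + E(81) → 148
84 + 148 → 232
B sits 2 levels below the root, so its codeword is 2 bits.

2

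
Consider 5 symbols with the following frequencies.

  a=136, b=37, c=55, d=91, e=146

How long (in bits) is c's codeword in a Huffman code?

3

Build the tree from the bottom:
merge b(37) and c(55): 92
merge d(91) and 92: 183
merge a(136) and e(146): 282
merge 183 and 282: 465
The subtree containing c is merged 3 times, so code length = 3.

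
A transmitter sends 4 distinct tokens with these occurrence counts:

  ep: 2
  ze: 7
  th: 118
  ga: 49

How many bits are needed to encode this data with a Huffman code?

243

Greedily combine the two least-frequent nodes:
merge ep(2) and ze(7): 9
merge 9 and ga(49): 58
merge 58 and th(118): 176
Total encoded bits = sum of merged weights = 9 + 58 + 176 = 243.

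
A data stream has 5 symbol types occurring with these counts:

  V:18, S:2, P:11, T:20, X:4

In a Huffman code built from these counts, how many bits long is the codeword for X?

4

Repeatedly merge the two smallest:
S(2) + X(4) → 6
6 + P(11) → 17
17 + V(18) → 35
T(20) + 35 → 55
X's leaf is at depth 4, giving a 4-bit codeword.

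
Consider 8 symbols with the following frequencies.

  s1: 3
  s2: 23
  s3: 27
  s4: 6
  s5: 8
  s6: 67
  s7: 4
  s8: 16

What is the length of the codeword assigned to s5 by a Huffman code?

Build the tree from the bottom:
merge s1(3) and s7(4): 7
merge s4(6) and 7: 13
merge s5(8) and 13: 21
merge s8(16) and 21: 37
merge s2(23) and s3(27): 50
merge 37 and 50: 87
merge s6(67) and 87: 154
s5's leaf is at depth 4, giving a 4-bit codeword.

4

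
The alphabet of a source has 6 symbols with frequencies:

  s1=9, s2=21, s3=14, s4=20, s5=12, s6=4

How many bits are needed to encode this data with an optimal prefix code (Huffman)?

198

Merge the two smallest weights repeatedly:
s6(4) + s1(9) → 13
s5(12) + 13 → 25
s3(14) + s4(20) → 34
s2(21) + 25 → 46
34 + 46 → 80
The encoded length is the sum of every internal node's weight: 13 + 25 + 34 + 46 + 80 = 198 bits.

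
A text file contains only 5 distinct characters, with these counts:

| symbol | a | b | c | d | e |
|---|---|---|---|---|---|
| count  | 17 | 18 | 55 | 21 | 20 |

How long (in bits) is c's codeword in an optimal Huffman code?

1

Huffman merges, smallest pair first:
a(17) + b(18) → 35
e(20) + d(21) → 41
35 + 41 → 76
c(55) + 76 → 131
c is merged only at the final step, so code length = 1.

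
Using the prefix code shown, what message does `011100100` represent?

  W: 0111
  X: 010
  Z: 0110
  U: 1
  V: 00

WVUV

Read left to right; each codeword is recognised as soon as it completes (prefix code):
  0111→W | 00→V | 1→U | 00→V
Decoded message: WVUV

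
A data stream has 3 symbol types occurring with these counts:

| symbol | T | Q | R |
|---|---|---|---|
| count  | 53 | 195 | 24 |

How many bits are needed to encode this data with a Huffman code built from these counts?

Merge the two smallest weights repeatedly:
merge R(24) and T(53): 77
merge 77 and Q(195): 272
Each symbol's bit-cost is frequency × depth; summing gives 349 bits (equivalently 77 + 272).

349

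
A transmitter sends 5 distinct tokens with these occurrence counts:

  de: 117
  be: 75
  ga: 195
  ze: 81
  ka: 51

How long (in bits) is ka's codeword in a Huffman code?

Huffman merges, smallest pair first:
merge ka(51) and be(75): 126
merge ze(81) and de(117): 198
merge 126 and ga(195): 321
merge 198 and 321: 519
The subtree containing ka is merged 3 times, so code length = 3.

3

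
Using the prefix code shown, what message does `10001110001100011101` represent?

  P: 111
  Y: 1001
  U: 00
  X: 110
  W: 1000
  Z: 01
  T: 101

Read left to right; each codeword is recognised as soon as it completes (prefix code):
  1000→W | 111→P | 00→U | 01→Z | 1000→W | 111→P | 01→Z
Decoded message: WPUZWPZ

WPUZWPZ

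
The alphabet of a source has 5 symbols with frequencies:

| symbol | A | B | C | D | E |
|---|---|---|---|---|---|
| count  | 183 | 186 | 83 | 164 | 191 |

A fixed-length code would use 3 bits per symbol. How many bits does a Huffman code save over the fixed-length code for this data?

Fixed-length: 3 bits × 807 symbols = 2421 bits.
Huffman merges:
combine C(83), D(164) → 247
combine A(183), B(186) → 369
combine E(191), 247 → 438
combine 369, 438 → 807
Huffman total = 247 + 369 + 438 + 807 = 1861 bits.
Saving = 2421 − 1861 = 560 bits.

560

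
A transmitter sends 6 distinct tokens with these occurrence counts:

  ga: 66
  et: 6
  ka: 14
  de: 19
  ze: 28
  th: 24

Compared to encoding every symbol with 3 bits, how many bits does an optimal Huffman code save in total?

Fixed-length: 3 bits × 157 symbols = 471 bits.
Huffman merges:
merge et(6) and ka(14): 20
merge de(19) and 20: 39
merge th(24) and ze(28): 52
merge 39 and 52: 91
merge ga(66) and 91: 157
Huffman total = 20 + 39 + 52 + 91 + 157 = 359 bits.
Saving = 471 − 359 = 112 bits.

112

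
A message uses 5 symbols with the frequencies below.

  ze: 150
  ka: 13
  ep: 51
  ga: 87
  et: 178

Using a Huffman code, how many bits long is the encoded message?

Merge the two smallest weights repeatedly:
merge ka(13) and ep(51): 64
merge 64 and ga(87): 151
merge ze(150) and 151: 301
merge et(178) and 301: 479
Total encoded bits = sum of merged weights = 64 + 151 + 301 + 479 = 995.

995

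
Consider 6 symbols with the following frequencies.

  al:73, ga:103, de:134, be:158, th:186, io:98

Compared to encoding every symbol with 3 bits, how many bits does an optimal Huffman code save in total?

344

Fixed-length: 3 bits × 752 symbols = 2256 bits.
Huffman merges:
al(73) + io(98) → 171
ga(103) + de(134) → 237
be(158) + 171 → 329
th(186) + 237 → 423
329 + 423 → 752
Huffman total = 171 + 237 + 329 + 423 + 752 = 1912 bits.
Saving = 2256 − 1912 = 344 bits.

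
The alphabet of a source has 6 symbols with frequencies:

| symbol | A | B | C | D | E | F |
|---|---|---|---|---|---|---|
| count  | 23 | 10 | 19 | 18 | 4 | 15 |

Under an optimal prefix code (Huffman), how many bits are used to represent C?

Build the tree from the bottom:
merge E(4) and B(10): 14
merge 14 and F(15): 29
merge D(18) and C(19): 37
merge A(23) and 29: 52
merge 37 and 52: 89
C's leaf is at depth 2, giving a 2-bit codeword.

2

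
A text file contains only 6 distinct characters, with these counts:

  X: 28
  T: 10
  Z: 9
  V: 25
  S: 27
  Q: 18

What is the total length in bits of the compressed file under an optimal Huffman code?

290

Build the Huffman tree bottom-up:
combine Z(9), T(10) → 19
combine Q(18), 19 → 37
combine V(25), S(27) → 52
combine X(28), 37 → 65
combine 52, 65 → 117
Each symbol's bit-cost is frequency × depth; summing gives 290 bits (equivalently 19 + 37 + 52 + 65 + 117).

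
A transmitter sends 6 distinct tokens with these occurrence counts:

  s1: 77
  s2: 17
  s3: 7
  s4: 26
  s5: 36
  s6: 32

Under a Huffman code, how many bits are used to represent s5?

3

Huffman merges, smallest pair first:
combine s3(7), s2(17) → 24
combine 24, s4(26) → 50
combine s6(32), s5(36) → 68
combine 50, 68 → 118
combine s1(77), 118 → 195
s5's leaf is at depth 3, giving a 3-bit codeword.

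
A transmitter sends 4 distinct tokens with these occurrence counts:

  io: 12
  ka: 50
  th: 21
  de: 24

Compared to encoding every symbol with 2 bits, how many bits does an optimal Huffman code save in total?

17

Fixed-length: 2 bits × 107 symbols = 214 bits.
Huffman merges:
merge io(12) and th(21): 33
merge de(24) and 33: 57
merge ka(50) and 57: 107
Huffman total = 33 + 57 + 107 = 197 bits.
Saving = 214 − 197 = 17 bits.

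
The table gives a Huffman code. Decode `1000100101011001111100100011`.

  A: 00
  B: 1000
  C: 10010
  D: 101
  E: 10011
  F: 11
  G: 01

Read left to right; each codeword is recognised as soon as it completes (prefix code):
  1000→B | 10010→C | 101→D | 10011→E | 11→F | 10010→C | 00→A | 11→F
Decoded message: BCDEFCAF

BCDEFCAF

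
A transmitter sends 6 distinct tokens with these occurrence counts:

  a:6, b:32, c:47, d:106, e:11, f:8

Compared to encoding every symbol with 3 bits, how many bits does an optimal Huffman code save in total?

Fixed-length: 3 bits × 210 symbols = 630 bits.
Huffman merges:
a(6) + f(8) → 14
e(11) + 14 → 25
25 + b(32) → 57
c(47) + 57 → 104
104 + d(106) → 210
Huffman total = 14 + 25 + 57 + 104 + 210 = 410 bits.
Saving = 630 − 410 = 220 bits.

220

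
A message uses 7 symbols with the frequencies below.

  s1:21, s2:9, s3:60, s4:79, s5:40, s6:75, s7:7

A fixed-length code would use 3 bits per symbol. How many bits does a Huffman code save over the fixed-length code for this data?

161

Fixed-length: 3 bits × 291 symbols = 873 bits.
Huffman merges:
combine s7(7), s2(9) → 16
combine 16, s1(21) → 37
combine 37, s5(40) → 77
combine s3(60), s6(75) → 135
combine 77, s4(79) → 156
combine 135, 156 → 291
Huffman total = 16 + 37 + 77 + 135 + 156 + 291 = 712 bits.
Saving = 873 − 712 = 161 bits.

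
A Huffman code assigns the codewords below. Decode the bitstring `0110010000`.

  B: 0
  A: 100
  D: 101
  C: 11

Read left to right; each codeword is recognised as soon as it completes (prefix code):
  0→B | 11→C | 0→B | 0→B | 100→A | 0→B | 0→B
Decoded message: BCBBABB

BCBBABB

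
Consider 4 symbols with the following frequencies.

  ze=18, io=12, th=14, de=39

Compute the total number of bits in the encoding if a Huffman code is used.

153

Build the Huffman tree bottom-up:
combine io(12), th(14) → 26
combine ze(18), 26 → 44
combine de(39), 44 → 83
Total encoded bits = sum of merged weights = 26 + 44 + 83 = 153.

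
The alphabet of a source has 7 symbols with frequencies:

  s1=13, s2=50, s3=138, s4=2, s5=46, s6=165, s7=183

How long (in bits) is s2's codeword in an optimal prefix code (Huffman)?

3

Repeatedly merge the two smallest:
combine s4(2), s1(13) → 15
combine 15, s5(46) → 61
combine s2(50), 61 → 111
combine 111, s3(138) → 249
combine s6(165), s7(183) → 348
combine 249, 348 → 597
The subtree containing s2 is merged 3 times, so code length = 3.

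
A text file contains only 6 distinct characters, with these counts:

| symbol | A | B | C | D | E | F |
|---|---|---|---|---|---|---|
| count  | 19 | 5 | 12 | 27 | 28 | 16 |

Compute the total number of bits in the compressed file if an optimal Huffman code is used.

264

Greedily combine the two least-frequent nodes:
B(5) + C(12) → 17
F(16) + 17 → 33
A(19) + D(27) → 46
E(28) + 33 → 61
46 + 61 → 107
The encoded length is the sum of every internal node's weight: 17 + 33 + 46 + 61 + 107 = 264 bits.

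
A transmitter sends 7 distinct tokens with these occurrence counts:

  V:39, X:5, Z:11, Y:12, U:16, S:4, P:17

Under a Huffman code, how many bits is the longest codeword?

Merge the two lowest-weight nodes at each step:
combine S(4), X(5) → 9
combine 9, Z(11) → 20
combine Y(12), U(16) → 28
combine P(17), 20 → 37
combine 28, 37 → 65
combine V(39), 65 → 104
Maximum depth reached is 5.

5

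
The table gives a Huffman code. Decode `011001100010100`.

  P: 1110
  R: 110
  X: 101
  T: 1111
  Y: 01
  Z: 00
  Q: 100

Read left to right; each codeword is recognised as soon as it completes (prefix code):
  01→Y | 100→Q | 110→R | 00→Z | 101→X | 00→Z
Decoded message: YQRZXZ

YQRZXZ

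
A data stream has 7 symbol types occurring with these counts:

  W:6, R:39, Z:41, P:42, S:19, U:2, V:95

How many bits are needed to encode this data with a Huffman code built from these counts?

Greedily combine the two least-frequent nodes:
combine U(2), W(6) → 8
combine 8, S(19) → 27
combine 27, R(39) → 66
combine Z(41), P(42) → 83
combine 66, 83 → 149
combine V(95), 149 → 244
Total encoded bits = sum of merged weights = 8 + 27 + 66 + 83 + 149 + 244 = 577.

577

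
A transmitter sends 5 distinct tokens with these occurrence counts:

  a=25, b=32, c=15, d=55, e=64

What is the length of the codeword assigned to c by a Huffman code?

3

Huffman merges, smallest pair first:
combine c(15), a(25) → 40
combine b(32), 40 → 72
combine d(55), e(64) → 119
combine 72, 119 → 191
c sits 3 levels below the root, so its codeword is 3 bits.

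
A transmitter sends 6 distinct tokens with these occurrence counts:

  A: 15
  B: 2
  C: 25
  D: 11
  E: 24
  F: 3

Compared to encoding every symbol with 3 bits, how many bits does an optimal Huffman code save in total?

Fixed-length: 3 bits × 80 symbols = 240 bits.
Huffman merges:
B(2) + F(3) → 5
5 + D(11) → 16
A(15) + 16 → 31
E(24) + C(25) → 49
31 + 49 → 80
Huffman total = 5 + 16 + 31 + 49 + 80 = 181 bits.
Saving = 240 − 181 = 59 bits.

59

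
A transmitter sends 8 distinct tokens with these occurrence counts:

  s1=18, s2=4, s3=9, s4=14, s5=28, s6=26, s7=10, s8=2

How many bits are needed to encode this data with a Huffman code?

300

Merge the two smallest weights repeatedly:
merge s8(2) and s2(4): 6
merge 6 and s3(9): 15
merge s7(10) and s4(14): 24
merge 15 and s1(18): 33
merge 24 and s6(26): 50
merge s5(28) and 33: 61
merge 50 and 61: 111
The encoded length is the sum of every internal node's weight: 6 + 15 + 24 + 33 + 50 + 61 + 111 = 300 bits.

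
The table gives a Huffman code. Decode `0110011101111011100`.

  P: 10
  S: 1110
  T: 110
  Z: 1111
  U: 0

UTUSZUSU

Read left to right; each codeword is recognised as soon as it completes (prefix code):
  0→U | 110→T | 0→U | 1110→S | 1111→Z | 0→U | 1110→S | 0→U
Decoded message: UTUSZUSU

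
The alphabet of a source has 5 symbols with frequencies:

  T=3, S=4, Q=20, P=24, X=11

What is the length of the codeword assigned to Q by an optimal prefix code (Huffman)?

2

Repeatedly merge the two smallest:
T(3) + S(4) → 7
7 + X(11) → 18
18 + Q(20) → 38
P(24) + 38 → 62
The subtree containing Q is merged 2 times, so code length = 2.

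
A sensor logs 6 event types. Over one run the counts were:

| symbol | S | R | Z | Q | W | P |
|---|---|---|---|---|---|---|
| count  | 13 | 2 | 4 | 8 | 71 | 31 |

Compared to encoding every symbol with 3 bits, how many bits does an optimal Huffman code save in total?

153

Fixed-length: 3 bits × 129 symbols = 387 bits.
Huffman merges:
merge R(2) and Z(4): 6
merge 6 and Q(8): 14
merge S(13) and 14: 27
merge 27 and P(31): 58
merge 58 and W(71): 129
Huffman total = 6 + 14 + 27 + 58 + 129 = 234 bits.
Saving = 387 − 234 = 153 bits.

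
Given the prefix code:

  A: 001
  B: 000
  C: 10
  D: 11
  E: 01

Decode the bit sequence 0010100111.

Read left to right; each codeword is recognised as soon as it completes (prefix code):
  001→A | 01→E | 001→A | 11→D
Decoded message: AEAD

AEAD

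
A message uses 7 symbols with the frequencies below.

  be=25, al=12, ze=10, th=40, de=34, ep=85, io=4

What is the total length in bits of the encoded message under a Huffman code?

500

Build the Huffman tree bottom-up:
combine io(4), ze(10) → 14
combine al(12), 14 → 26
combine be(25), 26 → 51
combine de(34), th(40) → 74
combine 51, 74 → 125
combine ep(85), 125 → 210
The encoded length is the sum of every internal node's weight: 14 + 26 + 51 + 74 + 125 + 210 = 500 bits.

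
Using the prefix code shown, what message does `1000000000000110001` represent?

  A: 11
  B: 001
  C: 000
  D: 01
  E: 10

ECCCBEB

Read left to right; each codeword is recognised as soon as it completes (prefix code):
  10→E | 000→C | 000→C | 000→C | 001→B | 10→E | 001→B
Decoded message: ECCCBEB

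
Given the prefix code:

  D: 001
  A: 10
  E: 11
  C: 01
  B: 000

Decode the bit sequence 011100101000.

Read left to right; each codeword is recognised as soon as it completes (prefix code):
  01→C | 11→E | 001→D | 01→C | 000→B
Decoded message: CEDCB

CEDCB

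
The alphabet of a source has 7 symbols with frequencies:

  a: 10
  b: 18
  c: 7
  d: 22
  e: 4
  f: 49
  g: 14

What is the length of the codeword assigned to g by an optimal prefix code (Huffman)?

Build the tree from the bottom:
merge e(4) and c(7): 11
merge a(10) and 11: 21
merge g(14) and b(18): 32
merge 21 and d(22): 43
merge 32 and 43: 75
merge f(49) and 75: 124
g's leaf is at depth 3, giving a 3-bit codeword.

3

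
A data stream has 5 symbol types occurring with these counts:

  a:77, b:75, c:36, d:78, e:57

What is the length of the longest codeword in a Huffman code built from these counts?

Merge the two lowest-weight nodes at each step:
merge c(36) and e(57): 93
merge b(75) and a(77): 152
merge d(78) and 93: 171
merge 152 and 171: 323
Maximum depth reached is 3.

3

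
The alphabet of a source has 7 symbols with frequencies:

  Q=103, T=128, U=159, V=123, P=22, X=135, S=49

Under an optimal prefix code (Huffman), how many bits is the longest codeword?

4

Merge the two lowest-weight nodes at each step:
combine P(22), S(49) → 71
combine 71, Q(103) → 174
combine V(123), T(128) → 251
combine X(135), U(159) → 294
combine 174, 251 → 425
combine 294, 425 → 719
The first pair merged (P, S) ends up deepest, at depth 4.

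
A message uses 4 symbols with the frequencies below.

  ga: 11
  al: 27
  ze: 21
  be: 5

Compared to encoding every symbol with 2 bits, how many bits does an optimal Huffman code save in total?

11

Fixed-length: 2 bits × 64 symbols = 128 bits.
Huffman merges:
be(5) + ga(11) → 16
16 + ze(21) → 37
al(27) + 37 → 64
Huffman total = 16 + 37 + 64 = 117 bits.
Saving = 128 − 117 = 11 bits.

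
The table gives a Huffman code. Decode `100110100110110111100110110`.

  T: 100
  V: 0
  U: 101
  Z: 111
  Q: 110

TQTQQZTQQ

Read left to right; each codeword is recognised as soon as it completes (prefix code):
  100→T | 110→Q | 100→T | 110→Q | 110→Q | 111→Z | 100→T | 110→Q | 110→Q
Decoded message: TQTQQZTQQ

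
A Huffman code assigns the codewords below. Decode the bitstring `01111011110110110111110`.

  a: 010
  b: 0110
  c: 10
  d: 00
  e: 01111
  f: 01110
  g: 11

eebgec

Read left to right; each codeword is recognised as soon as it completes (prefix code):
  01111→e | 01111→e | 0110→b | 11→g | 01111→e | 10→c
Decoded message: eebgec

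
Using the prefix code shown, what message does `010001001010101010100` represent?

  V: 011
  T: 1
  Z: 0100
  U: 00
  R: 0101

Read left to right; each codeword is recognised as soon as it completes (prefix code):
  0100→Z | 0100→Z | 1→T | 0101→R | 0101→R | 0100→Z
Decoded message: ZZTRRZ

ZZTRRZ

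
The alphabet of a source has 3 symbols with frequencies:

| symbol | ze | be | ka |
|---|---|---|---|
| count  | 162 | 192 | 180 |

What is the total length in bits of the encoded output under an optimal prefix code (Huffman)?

876

Build the Huffman tree bottom-up:
combine ze(162), ka(180) → 342
combine be(192), 342 → 534
The encoded length is the sum of every internal node's weight: 342 + 534 = 876 bits.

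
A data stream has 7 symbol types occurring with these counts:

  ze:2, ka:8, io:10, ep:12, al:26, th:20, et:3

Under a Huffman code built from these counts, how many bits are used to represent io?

3

Huffman merges, smallest pair first:
ze(2) + et(3) → 5
5 + ka(8) → 13
io(10) + ep(12) → 22
13 + th(20) → 33
22 + al(26) → 48
33 + 48 → 81
io sits 3 levels below the root, so its codeword is 3 bits.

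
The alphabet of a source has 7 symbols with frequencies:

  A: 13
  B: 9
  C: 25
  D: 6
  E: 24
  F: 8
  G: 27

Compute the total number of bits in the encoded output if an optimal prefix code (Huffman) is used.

Build the Huffman tree bottom-up:
D(6) + F(8) → 14
B(9) + A(13) → 22
14 + 22 → 36
E(24) + C(25) → 49
G(27) + 36 → 63
49 + 63 → 112
Each symbol's bit-cost is frequency × depth; summing gives 296 bits (equivalently 14 + 22 + 36 + 49 + 63 + 112).

296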